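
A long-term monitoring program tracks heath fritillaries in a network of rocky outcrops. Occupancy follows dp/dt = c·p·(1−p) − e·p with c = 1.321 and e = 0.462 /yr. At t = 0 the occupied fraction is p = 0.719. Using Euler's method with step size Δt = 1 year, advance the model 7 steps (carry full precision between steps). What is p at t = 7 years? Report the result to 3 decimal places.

Update rule: p ← p + [c·p·(1−p) − e·p]·Δt with Δt = 1.
t = 1: p = 0.71900 + (-0.06528) = 0.65372
t = 2: p = 0.65372 + (-0.00298) = 0.65074
t = 3: p = 0.65074 + (-0.00040) = 0.65033
t = 4: p = 0.65033 + (-0.00006) = 0.65027
t = 5: p = 0.65027 + (-0.00001) = 0.65027
t = 6: p = 0.65027 + (-0.00000) = 0.65027
t = 7: p = 0.65027 + (-0.00000) = 0.65026

0.650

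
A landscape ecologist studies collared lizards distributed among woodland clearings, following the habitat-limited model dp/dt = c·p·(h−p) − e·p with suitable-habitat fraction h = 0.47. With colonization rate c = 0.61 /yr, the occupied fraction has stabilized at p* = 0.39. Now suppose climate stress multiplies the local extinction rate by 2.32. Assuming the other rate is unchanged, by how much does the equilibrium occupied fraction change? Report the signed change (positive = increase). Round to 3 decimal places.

-0.106

Balance c(h−p*) = e gives e = 0.61×(0.47 − 0.39000) = 0.04880.
New p* = 0.47 − e/c = 0.47 − 0.11322/0.61000 = 0.28439.
Δp* = 0.28439 − 0.39000 = -0.10561.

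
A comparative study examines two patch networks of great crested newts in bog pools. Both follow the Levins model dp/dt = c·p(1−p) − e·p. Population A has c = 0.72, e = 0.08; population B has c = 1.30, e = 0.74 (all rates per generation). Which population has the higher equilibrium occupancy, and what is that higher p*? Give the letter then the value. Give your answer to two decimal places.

A, 0.89

A: p*_A = 1 − 0.08/0.72 = 0.8889.
B: p*_B = 1 − 0.74/1.30 = 0.4308.
A is higher at 0.8889.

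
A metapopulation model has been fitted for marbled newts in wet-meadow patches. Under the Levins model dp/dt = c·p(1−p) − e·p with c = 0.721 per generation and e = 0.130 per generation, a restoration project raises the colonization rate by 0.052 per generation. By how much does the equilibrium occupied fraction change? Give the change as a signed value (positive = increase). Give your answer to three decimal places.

0.012

Before: p* = 1 − 0.130/0.721 = 0.8197.
After the change, c = 0.773, e = 0.13, so p* = 1 − 0.13/0.773 = 0.8318.
Δp* = 0.8318 − 0.8197 = +0.0121.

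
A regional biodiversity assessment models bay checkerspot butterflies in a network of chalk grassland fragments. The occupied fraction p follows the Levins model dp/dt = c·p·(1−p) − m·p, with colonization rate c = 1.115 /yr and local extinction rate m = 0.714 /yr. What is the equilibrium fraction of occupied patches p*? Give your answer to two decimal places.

Setting dp/dt = 0 and dividing through by p* gives c·(1−p*) = m.
So p* = 1 − m/c = 1 − 0.714/1.115 = 1 − 0.6404 = 0.3596.

0.36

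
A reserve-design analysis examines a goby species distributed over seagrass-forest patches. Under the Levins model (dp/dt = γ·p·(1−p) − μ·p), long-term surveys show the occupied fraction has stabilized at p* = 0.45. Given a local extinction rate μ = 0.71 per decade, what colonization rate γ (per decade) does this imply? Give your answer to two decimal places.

At equilibrium γ(1−p*) = μ, so γ = μ/(1−p*).
γ = 0.71/(1 − 0.45) = 0.71/0.5500 = 1.2909.

1.29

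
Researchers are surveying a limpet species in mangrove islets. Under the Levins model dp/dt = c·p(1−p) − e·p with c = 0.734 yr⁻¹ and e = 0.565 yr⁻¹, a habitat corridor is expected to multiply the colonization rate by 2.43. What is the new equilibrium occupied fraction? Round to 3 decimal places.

0.683

Before: p* = 1 − 0.565/0.734 = 0.2302.
After the change, c = 1.78362, e = 0.565, so p* = 1 − 0.565/1.78362 = 0.6832.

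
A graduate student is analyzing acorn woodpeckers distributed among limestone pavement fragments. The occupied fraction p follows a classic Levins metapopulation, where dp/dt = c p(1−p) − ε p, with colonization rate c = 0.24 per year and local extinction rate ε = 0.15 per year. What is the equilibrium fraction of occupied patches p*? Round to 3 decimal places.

0.375

At equilibrium, colonization balances extinction: c·p*·(1−p*) = ε·p*.
So p* = 1 − ε/c = 1 − 0.15/0.24 = 1 − 0.6250 = 0.3750.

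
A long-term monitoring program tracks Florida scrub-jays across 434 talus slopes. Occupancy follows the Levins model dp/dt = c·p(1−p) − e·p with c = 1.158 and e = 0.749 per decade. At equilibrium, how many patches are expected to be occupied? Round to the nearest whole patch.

153

p* = 1 − e/c = 1 − 0.749/1.158 = 0.3532.
Expected occupied patches = N × p* = 434 × 0.3532 = 153.29 ≈ 153.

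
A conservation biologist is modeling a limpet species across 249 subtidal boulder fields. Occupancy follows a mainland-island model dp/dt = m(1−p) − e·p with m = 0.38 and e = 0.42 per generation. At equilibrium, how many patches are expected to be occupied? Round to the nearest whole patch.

118

p* = m/(m+e) = 0.38/0.8000 = 0.4750.
Expected occupied patches = N × p* = 249 × 0.4750 = 118.27 ≈ 118.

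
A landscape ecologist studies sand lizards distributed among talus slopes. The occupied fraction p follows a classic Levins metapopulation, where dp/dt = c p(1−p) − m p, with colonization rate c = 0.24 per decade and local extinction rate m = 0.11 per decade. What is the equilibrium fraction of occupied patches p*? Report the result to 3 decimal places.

At equilibrium, colonization balances extinction: c·p*·(1−p*) = m·p*.
So p* = 1 − m/c = 1 − 0.11/0.24 = 1 − 0.4583 = 0.5417.

0.542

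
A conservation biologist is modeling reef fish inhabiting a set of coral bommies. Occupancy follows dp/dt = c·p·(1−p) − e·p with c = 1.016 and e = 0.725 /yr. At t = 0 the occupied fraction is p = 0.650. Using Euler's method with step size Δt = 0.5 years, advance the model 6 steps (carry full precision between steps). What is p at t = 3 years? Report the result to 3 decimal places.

Update rule: p ← p + [c·p·(1−p) − e·p]·Δt with Δt = 0.5.
p: 0.65000 → 0.52994  (Δp = -0.12006)
p: 0.52994 → 0.46438  (Δp = -0.06556)
p: 0.46438 → 0.42240  (Δp = -0.04198)
p: 0.42240 → 0.39322  (Δp = -0.02918)
p: 0.39322 → 0.37189  (Δp = -0.02133)
p: 0.37189 → 0.35574  (Δp = -0.01615)

0.356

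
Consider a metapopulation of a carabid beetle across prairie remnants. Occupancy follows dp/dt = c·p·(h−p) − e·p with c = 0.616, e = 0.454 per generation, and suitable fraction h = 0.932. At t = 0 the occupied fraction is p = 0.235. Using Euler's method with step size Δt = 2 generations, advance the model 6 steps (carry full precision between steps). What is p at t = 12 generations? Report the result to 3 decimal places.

Update rule: p ← p + [c·p·(h−p) − e·p]·Δt with Δt = 2.
  1  |  dp/dt·Δt = -0.011585  |  p_1 = 0.223415
  2  |  dp/dt·Δt = -0.007825  |  p_2 = 0.215591
  3  |  dp/dt·Δt = -0.005472  |  p_3 = 0.210118
  4  |  dp/dt·Δt = -0.003917  |  p_4 = 0.206201
  5  |  dp/dt·Δt = -0.002849  |  p_5 = 0.203352
  6  |  dp/dt·Δt = -0.002096  |  p_6 = 0.201257

0.201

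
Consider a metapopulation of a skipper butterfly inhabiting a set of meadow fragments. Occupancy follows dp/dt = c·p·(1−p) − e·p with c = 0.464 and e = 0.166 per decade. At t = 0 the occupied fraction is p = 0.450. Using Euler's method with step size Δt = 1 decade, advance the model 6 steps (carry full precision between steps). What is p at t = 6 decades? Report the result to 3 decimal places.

Update rule: p ← p + [c·p·(1−p) − e·p]·Δt with Δt = 1.
  1  |  dp/dt·Δt = +0.040140  |  p_1 = 0.490140
  2  |  dp/dt·Δt = +0.034592  |  p_2 = 0.524732
  3  |  dp/dt·Δt = +0.028611  |  p_3 = 0.553342
  4  |  dp/dt·Δt = +0.022825  |  p_4 = 0.576167
  5  |  dp/dt·Δt = +0.017664  |  p_5 = 0.593832
  6  |  dp/dt·Δt = +0.013339  |  p_6 = 0.607170

0.607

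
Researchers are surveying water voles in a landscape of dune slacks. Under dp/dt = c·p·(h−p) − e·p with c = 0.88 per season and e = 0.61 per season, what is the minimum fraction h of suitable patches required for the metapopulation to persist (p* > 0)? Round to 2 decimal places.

p* = h − e/c is positive only when h > e/c.
h_min = e/c = 0.61/0.88 = 0.6932.

0.69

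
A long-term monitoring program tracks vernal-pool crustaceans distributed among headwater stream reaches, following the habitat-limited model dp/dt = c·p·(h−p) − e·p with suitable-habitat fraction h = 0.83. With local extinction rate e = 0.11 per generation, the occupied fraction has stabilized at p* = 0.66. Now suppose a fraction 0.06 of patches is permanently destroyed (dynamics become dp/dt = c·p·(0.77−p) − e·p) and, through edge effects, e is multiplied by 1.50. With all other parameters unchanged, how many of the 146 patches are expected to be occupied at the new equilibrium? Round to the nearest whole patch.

75

Balance c(h−p*) = e gives c = e/(0.83 − 0.66000) = 0.11/0.17000 = 0.64706.
New p* = 0.77 − e/c = 0.77 − 0.16500/0.64706 = 0.51500.
Expected occupied = 146 × 0.51500 = 75.19 ≈ 75.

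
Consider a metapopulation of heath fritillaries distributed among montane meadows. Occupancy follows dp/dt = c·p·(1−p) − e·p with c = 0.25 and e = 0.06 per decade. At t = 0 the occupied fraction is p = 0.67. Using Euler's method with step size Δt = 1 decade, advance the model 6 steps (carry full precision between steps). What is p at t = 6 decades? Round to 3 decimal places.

0.732

Update rule: p ← p + [c·p·(1−p) − e·p]·Δt with Δt = 1.
step 1: Δp = +0.01507, p = 0.68507
step 2: Δp = +0.01283, p = 0.69791
step 3: Δp = +0.01083, p = 0.70874
step 4: Δp = +0.00908, p = 0.71782
step 5: Δp = +0.00757, p = 0.72539
step 6: Δp = +0.00628, p = 0.73167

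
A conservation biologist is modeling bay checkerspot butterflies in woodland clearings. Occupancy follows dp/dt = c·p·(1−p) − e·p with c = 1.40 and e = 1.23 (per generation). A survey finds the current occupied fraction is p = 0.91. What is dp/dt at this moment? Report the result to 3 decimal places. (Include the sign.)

Colonization term: c·p·(1−p) = 1.40×0.91×0.0900 = 0.11466.
Extinction term: e·p = 1.11930.
dp/dt = 0.11466 − 1.11930 = -1.00464.

-1.005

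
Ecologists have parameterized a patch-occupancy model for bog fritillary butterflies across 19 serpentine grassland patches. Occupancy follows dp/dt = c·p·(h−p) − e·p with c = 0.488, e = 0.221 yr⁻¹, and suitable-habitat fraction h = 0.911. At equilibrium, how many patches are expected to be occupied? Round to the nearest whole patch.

p* = h − e/c = 0.911 − 0.4529 = 0.4581.
Expected occupied patches = N × p* = 19 × 0.4581 = 8.70 ≈ 9.

9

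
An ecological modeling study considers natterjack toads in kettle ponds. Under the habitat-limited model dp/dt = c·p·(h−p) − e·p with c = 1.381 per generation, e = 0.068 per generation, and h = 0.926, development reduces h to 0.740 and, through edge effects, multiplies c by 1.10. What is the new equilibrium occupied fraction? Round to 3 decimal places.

Before: p* = h − e/c = 0.926 − 0.068/1.381 = 0.926 − 0.0492 = 0.8768.
After: c = 1.5191, e = 0.068, h = 0.740; p* = 0.740 − 0.068/1.5191 = 0.6952.

0.695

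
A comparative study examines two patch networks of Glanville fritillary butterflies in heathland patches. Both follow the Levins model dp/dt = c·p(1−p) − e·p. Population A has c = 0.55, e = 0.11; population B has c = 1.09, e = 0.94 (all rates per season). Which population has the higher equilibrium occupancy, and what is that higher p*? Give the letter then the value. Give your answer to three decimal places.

A, 0.800

A: p*_A = 1 − 0.11/0.55 = 0.8000.
B: p*_B = 1 − 0.94/1.09 = 0.1376.
A is higher at 0.8000.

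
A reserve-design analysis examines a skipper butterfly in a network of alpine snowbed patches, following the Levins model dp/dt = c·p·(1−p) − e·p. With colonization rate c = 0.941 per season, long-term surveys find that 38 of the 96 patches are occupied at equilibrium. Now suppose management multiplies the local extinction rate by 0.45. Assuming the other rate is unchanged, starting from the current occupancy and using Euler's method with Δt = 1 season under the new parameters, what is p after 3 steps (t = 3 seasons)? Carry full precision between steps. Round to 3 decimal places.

0.684

Observed p* = 38/96 = 0.39583.
Balance c(1−p*) = e gives e = 0.941×(1 − 0.39583) = 0.56852.
Starting from p₀ = 0.39583; update p ← p + (dp/dt)·Δt with the new parameters.
step 1: Δp = +0.12377, p = 0.51961
step 2: Δp = +0.10196, p = 0.62156
step 3: Δp = +0.06233, p = 0.68389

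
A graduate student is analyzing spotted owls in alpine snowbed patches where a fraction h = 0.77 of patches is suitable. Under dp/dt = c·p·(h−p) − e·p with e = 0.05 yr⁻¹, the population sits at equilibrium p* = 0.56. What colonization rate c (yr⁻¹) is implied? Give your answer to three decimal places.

0.238

At equilibrium c(h−p*) = e, so c = e/(h−p*).
c = 0.05/(0.77 − 0.56) = 0.05/0.2100 = 0.2381.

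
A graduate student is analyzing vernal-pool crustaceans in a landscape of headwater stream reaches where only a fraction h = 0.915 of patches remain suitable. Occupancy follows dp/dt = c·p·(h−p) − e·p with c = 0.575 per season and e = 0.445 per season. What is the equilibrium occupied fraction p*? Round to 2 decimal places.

0.14

Setting dp/dt = 0 and dividing by p* gives c·(h−p*) = e.
So p* = h − e/c = 0.915 − 0.445/0.575 = 0.915 − 0.7739 = 0.1411.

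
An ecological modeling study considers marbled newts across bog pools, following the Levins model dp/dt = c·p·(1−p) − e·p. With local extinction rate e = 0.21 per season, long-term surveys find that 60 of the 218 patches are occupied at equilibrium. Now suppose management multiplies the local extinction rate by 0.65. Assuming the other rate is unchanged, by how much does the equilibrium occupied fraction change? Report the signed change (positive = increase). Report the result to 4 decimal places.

Observed p* = 60/218 = 0.27523.
Balance c(1−p*) = e gives c = e/(1 − 0.27523) = 0.21/0.72477 = 0.28975.
New p* = 1 − e/c = 1 − 0.13650/0.28975 = 0.52890.
Δp* = 0.52890 − 0.27523 = +0.25367.

0.2537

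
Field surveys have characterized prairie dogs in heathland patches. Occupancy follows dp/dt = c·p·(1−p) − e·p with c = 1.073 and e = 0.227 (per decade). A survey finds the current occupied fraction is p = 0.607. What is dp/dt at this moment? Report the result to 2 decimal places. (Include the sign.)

0.12

Colonization term: c·p·(1−p) = 1.073×0.607×0.3930 = 0.25597.
Extinction term: e·p = 0.13779.
dp/dt = 0.25597 − 0.13779 = 0.11818.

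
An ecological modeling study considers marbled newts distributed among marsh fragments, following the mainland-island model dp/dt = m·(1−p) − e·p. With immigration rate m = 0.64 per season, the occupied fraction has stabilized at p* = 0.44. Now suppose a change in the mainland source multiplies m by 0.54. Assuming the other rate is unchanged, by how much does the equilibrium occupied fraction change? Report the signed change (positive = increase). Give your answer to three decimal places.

-0.142

Balance m(1−p*) = e·p* gives e = m(1−p*)/p* = 0.64×0.56000/0.44000 = 0.81455.
New p* = m/(m+e) = 0.34560/(0.34560+0.81455) = 0.29789.
Δp* = 0.29789 − 0.44000 = -0.14211.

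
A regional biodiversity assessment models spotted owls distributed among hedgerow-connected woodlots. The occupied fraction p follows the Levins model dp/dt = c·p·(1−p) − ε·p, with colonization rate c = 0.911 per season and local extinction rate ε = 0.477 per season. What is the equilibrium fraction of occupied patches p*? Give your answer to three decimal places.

At equilibrium, colonization balances extinction: c·p*·(1−p*) = ε·p*.
So p* = 1 − ε/c = 1 − 0.477/0.911 = 1 − 0.5236 = 0.4764.

0.476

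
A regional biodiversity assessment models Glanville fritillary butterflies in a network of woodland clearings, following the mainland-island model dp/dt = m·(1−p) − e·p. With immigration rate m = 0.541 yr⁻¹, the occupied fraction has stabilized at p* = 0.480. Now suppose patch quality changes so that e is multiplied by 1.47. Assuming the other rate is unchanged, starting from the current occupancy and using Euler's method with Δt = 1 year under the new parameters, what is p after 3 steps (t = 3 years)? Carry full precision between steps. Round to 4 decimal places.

0.3796

Balance m(1−p*) = e·p* gives e = m(1−p*)/p* = 0.541×0.52000/0.48000 = 0.58608.
Starting from p₀ = 0.48000; update p ← p + (dp/dt)·Δt with the new parameters.
  1  |  dp/dt·Δt = -0.132220  |  p_1 = 0.347780
  2  |  dp/dt·Δt = +0.053224  |  p_2 = 0.401004
  3  |  dp/dt·Δt = -0.021425  |  p_3 = 0.379579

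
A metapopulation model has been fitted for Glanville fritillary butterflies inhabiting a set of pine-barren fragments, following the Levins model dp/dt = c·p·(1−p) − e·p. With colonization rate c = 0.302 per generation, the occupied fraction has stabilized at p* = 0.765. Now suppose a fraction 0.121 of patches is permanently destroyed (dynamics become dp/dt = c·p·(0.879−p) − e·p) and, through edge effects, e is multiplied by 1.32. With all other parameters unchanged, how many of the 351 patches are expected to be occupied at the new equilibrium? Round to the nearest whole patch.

Balance c(1−p*) = e gives e = 0.302×(1 − 0.76500) = 0.07097.
New p* = 0.879 − e/c = 0.879 − 0.09368/0.30200 = 0.56880.
Expected occupied = 351 × 0.56880 = 199.65 ≈ 200.

200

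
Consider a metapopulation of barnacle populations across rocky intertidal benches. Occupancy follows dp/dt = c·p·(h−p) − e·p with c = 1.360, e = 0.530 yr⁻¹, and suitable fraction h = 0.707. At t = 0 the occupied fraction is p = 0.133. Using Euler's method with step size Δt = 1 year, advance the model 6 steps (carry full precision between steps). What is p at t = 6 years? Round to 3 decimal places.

Update rule: p ← p + [c·p·(h−p) − e·p]·Δt with Δt = 1.
  1  |  dp/dt·Δt = +0.033335  |  p_1 = 0.166335
  2  |  dp/dt·Δt = +0.034149  |  p_2 = 0.200484
  3  |  dp/dt·Δt = +0.031849  |  p_3 = 0.232334
  4  |  dp/dt·Δt = +0.026845  |  p_4 = 0.259179
  5  |  dp/dt·Δt = +0.020485  |  p_5 = 0.279664
  6  |  dp/dt·Δt = +0.014313  |  p_6 = 0.293976

0.294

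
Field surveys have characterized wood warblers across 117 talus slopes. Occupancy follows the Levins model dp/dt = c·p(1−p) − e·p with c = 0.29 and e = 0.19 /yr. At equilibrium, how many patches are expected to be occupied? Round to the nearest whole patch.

p* = 1 − e/c = 1 − 0.19/0.29 = 0.3448.
Expected occupied patches = N × p* = 117 × 0.3448 = 40.34 ≈ 40.

40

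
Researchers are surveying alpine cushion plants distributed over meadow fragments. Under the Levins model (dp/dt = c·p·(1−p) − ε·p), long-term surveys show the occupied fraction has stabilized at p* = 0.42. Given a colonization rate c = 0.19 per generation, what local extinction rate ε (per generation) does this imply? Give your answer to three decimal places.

0.110

At equilibrium c(1−p*) = ε.
ε = 0.19 × (1 − 0.42) = 0.19 × 0.5800 = 0.1102.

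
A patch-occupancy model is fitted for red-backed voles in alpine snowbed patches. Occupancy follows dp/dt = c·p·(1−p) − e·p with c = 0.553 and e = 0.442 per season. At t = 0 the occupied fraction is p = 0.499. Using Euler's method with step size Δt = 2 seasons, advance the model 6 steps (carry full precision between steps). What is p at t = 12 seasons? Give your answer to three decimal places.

Update rule: p ← p + [c·p·(1−p) − e·p]·Δt with Δt = 2.
t = 2: p = 0.49900 + (-0.16462) = 0.33438
t = 4: p = 0.33438 + (-0.04943) = 0.28495
t = 6: p = 0.28495 + (-0.02655) = 0.25841
t = 8: p = 0.25841 + (-0.01649) = 0.24192
t = 10: p = 0.24192 + (-0.01102) = 0.23090
t = 12: p = 0.23090 + (-0.00771) = 0.22319

0.223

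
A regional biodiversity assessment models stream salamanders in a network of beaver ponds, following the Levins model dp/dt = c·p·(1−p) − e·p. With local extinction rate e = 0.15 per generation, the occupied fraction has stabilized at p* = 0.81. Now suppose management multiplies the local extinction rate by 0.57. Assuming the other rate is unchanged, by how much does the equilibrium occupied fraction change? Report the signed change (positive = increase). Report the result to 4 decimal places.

0.0817

Balance c(1−p*) = e gives c = e/(1 − 0.81000) = 0.15/0.19000 = 0.78947.
New p* = 1 − e/c = 1 − 0.08550/0.78947 = 0.89170.
Δp* = 0.89170 − 0.81000 = +0.08170.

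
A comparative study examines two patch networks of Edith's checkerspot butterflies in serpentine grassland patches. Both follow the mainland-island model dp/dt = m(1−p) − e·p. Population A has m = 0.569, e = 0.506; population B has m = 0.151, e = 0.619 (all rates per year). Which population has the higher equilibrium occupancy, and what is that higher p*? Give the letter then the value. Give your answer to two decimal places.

A, 0.53

A: p*_A = m/(m+e) = 0.569/1.0750 = 0.5293.
B: p*_B = 0.151/0.7700 = 0.1961.
A is higher at 0.5293.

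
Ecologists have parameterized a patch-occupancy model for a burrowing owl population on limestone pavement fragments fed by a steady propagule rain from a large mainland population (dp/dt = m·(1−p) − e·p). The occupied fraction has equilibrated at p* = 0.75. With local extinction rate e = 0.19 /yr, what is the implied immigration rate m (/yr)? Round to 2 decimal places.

0.57

At equilibrium m(1−p*) = e·p*, so m = e·p*/(1−p*).
m = 0.19 × 0.75 / 0.2500 = 0.1425/0.2500 = 0.5700.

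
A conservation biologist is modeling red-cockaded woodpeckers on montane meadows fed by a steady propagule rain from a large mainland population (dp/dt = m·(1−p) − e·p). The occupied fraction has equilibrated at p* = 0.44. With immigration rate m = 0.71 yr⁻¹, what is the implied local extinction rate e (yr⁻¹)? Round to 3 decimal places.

0.904

At equilibrium m(1−p*) = e·p*, so e = m(1−p*)/p*.
e = 0.71 × 0.5600 / 0.44 = 0.9036.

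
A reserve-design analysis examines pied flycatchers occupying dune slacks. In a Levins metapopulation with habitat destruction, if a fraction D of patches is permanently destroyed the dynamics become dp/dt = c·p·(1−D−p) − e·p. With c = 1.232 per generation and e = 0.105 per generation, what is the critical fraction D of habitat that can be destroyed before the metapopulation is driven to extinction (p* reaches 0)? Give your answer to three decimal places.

The nontrivial equilibrium is p* = (1−D) − e/c; extinction occurs when this hits zero.
So D_crit = 1 − e/c = 1 − 0.105/1.232 = 1 − 0.0852 = 0.9148.
Note this equals the original equilibrium occupancy — the Levins extinction-debt result.

0.915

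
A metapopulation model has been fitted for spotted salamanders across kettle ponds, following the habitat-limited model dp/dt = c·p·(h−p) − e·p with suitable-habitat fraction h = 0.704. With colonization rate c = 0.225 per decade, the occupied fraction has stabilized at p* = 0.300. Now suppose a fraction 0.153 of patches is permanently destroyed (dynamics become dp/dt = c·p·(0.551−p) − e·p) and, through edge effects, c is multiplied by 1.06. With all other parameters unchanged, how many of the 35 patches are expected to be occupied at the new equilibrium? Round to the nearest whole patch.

6

Balance c(h−p*) = e gives e = 0.225×(0.704 − 0.30000) = 0.09090.
New p* = 0.551 − e/c = 0.551 − 0.09090/0.23850 = 0.16987.
Expected occupied = 35 × 0.16987 = 5.95 ≈ 6.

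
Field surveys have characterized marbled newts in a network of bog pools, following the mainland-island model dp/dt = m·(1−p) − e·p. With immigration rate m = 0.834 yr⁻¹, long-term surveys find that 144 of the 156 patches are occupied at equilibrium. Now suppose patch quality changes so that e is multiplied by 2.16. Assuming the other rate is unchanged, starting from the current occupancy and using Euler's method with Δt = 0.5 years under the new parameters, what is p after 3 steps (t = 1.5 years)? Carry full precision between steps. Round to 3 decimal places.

Observed p* = 144/156 = 0.92308.
Balance m(1−p*) = e·p* gives e = m(1−p*)/p* = 0.834×0.07692/0.92308 = 0.06950.
Starting from p₀ = 0.92308; update p ← p + (dp/dt)·Δt with the new parameters.
step 1: Δp = -0.03721, p = 0.88587
step 2: Δp = -0.01890, p = 0.86697
step 3: Δp = -0.00960, p = 0.85737

0.857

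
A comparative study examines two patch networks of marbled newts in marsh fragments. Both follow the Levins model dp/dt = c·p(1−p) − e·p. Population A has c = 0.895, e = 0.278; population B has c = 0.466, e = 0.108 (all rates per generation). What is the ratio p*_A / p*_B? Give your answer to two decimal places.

A: p*_A = 1 − 0.278/0.895 = 0.6894.
B: p*_B = 1 − 0.108/0.466 = 0.7682.
p*_A / p*_B = 0.6894/0.7682 = 0.8974.

0.90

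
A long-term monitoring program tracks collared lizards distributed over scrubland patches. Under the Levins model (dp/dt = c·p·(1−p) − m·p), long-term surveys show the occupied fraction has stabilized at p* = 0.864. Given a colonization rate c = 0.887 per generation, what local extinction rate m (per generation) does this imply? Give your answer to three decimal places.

0.121

At equilibrium c(1−p*) = m.
m = 0.887 × (1 − 0.864) = 0.887 × 0.1360 = 0.1206.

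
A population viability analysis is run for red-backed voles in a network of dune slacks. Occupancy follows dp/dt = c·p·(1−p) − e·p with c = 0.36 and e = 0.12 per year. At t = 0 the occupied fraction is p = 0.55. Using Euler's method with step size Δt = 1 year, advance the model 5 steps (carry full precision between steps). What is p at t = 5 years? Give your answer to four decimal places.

0.6312

Update rule: p ← p + [c·p·(1−p) − e·p]·Δt with Δt = 1.
  1  |  dp/dt·Δt = +0.023100  |  p_1 = 0.573100
  2  |  dp/dt·Δt = +0.019304  |  p_2 = 0.592404
  3  |  dp/dt·Δt = +0.015838  |  p_3 = 0.608242
  4  |  dp/dt·Δt = +0.012793  |  p_4 = 0.621035
  5  |  dp/dt·Δt = +0.010202  |  p_5 = 0.631237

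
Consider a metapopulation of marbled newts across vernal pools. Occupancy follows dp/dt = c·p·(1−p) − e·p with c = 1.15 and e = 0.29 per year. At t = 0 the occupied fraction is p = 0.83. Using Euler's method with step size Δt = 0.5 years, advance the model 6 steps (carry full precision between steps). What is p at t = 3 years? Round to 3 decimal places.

Update rule: p ← p + [c·p·(1−p) − e·p]·Δt with Δt = 0.5.
  1  |  dp/dt·Δt = -0.039217  |  p_1 = 0.790782
  2  |  dp/dt·Δt = -0.019532  |  p_2 = 0.771250
  3  |  dp/dt·Δt = -0.010388  |  p_3 = 0.760862
  4  |  dp/dt·Δt = -0.005703  |  p_4 = 0.755159
  5  |  dp/dt·Δt = -0.003184  |  p_5 = 0.751975
  6  |  dp/dt·Δt = -0.001794  |  p_6 = 0.750181

0.750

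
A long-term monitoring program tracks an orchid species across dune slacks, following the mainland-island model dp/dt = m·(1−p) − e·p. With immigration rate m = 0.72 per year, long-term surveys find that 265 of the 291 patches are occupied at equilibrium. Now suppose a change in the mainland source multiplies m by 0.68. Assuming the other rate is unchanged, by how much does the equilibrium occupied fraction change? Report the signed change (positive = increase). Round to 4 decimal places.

Observed p* = 265/291 = 0.91065.
Balance m(1−p*) = e·p* gives e = m(1−p*)/p* = 0.72×0.08935/0.91065 = 0.07064.
New p* = m/(m+e) = 0.48960/(0.48960+0.07064) = 0.87391.
Δp* = 0.87391 − 0.91065 = -0.03674.

-0.0367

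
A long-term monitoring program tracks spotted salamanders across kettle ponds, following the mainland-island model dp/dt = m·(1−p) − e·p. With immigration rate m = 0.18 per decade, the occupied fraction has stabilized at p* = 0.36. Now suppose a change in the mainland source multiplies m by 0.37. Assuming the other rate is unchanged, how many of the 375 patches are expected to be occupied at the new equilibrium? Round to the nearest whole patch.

Balance m(1−p*) = e·p* gives e = m(1−p*)/p* = 0.18×0.64000/0.36000 = 0.32000.
New p* = m/(m+e) = 0.06660/(0.06660+0.32000) = 0.17227.
Expected occupied = 375 × 0.17227 = 64.60 ≈ 65.

65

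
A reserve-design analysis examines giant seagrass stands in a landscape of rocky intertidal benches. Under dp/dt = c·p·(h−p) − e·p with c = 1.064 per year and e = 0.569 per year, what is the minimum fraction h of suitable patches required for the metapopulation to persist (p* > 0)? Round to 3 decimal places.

p* = h − e/c is positive only when h > e/c.
h_min = e/c = 0.569/1.064 = 0.5348.

0.535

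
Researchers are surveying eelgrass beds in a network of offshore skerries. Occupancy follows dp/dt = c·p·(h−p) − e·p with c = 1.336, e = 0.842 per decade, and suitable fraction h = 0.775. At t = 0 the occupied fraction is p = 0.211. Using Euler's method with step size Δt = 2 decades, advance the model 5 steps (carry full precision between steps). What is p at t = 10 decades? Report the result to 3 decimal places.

Update rule: p ← p + [c·p·(h−p) − e·p]·Δt with Δt = 2.
  1  |  dp/dt·Δt = -0.037345  |  p_1 = 0.173655
  2  |  dp/dt·Δt = -0.013407  |  p_2 = 0.160248
  3  |  dp/dt·Δt = -0.006631  |  p_3 = 0.153616
  4  |  dp/dt·Δt = -0.003635  |  p_4 = 0.149981
  5  |  dp/dt·Δt = -0.002092  |  p_5 = 0.147889

0.148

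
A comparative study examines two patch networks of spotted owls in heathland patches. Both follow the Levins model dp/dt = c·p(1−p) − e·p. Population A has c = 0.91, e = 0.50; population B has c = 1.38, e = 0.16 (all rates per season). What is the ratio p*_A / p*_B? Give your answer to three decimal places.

A: p*_A = 1 − 0.50/0.91 = 0.4505.
B: p*_B = 1 − 0.16/1.38 = 0.8841.
p*_A / p*_B = 0.4505/0.8841 = 0.5096.

0.510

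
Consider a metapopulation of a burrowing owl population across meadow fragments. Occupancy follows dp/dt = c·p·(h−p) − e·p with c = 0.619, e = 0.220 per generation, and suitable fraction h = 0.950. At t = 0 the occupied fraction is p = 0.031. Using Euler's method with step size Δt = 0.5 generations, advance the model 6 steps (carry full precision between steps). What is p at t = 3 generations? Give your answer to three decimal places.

Update rule: p ← p + [c·p·(h−p) − e·p]·Δt with Δt = 0.5.
step 1: Δp = +0.00541, p = 0.03641
step 2: Δp = +0.00629, p = 0.04270
step 3: Δp = +0.00729, p = 0.04999
step 4: Δp = +0.00843, p = 0.05842
step 5: Δp = +0.00969, p = 0.06811
step 6: Δp = +0.01110, p = 0.07921

0.079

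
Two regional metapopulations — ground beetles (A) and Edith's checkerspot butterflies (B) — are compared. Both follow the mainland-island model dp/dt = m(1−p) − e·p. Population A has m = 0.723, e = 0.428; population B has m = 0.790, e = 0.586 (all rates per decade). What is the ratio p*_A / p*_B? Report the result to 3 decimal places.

1.094

A: p*_A = m/(m+e) = 0.723/1.1510 = 0.6281.
B: p*_B = 0.790/1.3760 = 0.5741.
p*_A / p*_B = 0.6281/0.5741 = 1.0941.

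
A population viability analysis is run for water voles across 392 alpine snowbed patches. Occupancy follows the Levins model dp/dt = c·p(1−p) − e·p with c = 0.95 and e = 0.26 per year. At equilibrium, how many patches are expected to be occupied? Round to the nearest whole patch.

285

p* = 1 − e/c = 1 − 0.26/0.95 = 0.7263.
Expected occupied patches = N × p* = 392 × 0.7263 = 284.72 ≈ 285.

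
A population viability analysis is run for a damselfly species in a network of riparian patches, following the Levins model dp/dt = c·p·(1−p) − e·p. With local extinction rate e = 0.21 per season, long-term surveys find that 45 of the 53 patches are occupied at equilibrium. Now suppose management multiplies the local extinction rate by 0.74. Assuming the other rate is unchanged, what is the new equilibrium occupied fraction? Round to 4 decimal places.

0.8883

Observed p* = 45/53 = 0.84906.
Balance c(1−p*) = e gives c = e/(1 − 0.84906) = 0.21/0.15094 = 1.39128.
New p* = 1 − e/c = 1 − 0.15540/1.39128 = 0.88830.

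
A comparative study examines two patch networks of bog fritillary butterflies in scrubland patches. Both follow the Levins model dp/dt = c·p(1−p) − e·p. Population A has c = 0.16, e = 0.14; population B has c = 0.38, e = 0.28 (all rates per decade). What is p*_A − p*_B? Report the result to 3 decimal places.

A: p*_A = 1 − 0.14/0.16 = 0.1250.
B: p*_B = 1 − 0.28/0.38 = 0.2632.
p*_A − p*_B = 0.1250 − 0.2632 = -0.1382.

-0.138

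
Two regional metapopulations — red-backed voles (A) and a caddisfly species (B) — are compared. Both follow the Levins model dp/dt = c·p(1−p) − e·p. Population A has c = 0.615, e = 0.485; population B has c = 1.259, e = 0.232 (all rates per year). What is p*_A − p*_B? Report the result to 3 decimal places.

-0.604

A: p*_A = 1 − 0.485/0.615 = 0.2114.
B: p*_B = 1 − 0.232/1.259 = 0.8157.
p*_A − p*_B = 0.2114 − 0.8157 = -0.6043.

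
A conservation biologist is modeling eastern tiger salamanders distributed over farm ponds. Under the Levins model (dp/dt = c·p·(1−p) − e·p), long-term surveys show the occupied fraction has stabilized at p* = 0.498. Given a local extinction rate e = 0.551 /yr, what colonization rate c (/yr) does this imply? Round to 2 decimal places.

1.10

At equilibrium c(1−p*) = e, so c = e/(1−p*).
c = 0.551/(1 − 0.498) = 0.551/0.5020 = 1.0976.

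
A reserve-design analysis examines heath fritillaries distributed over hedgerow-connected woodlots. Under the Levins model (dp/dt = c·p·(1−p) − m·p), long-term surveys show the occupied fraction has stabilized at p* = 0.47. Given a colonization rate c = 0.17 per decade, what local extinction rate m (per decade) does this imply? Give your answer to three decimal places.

At equilibrium c(1−p*) = m.
m = 0.17 × (1 − 0.47) = 0.17 × 0.5300 = 0.0901.

0.090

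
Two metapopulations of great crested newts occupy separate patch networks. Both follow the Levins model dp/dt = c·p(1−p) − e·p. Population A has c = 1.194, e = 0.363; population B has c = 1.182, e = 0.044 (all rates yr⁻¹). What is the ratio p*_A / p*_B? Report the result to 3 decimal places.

A: p*_A = 1 − 0.363/1.194 = 0.6960.
B: p*_B = 1 − 0.044/1.182 = 0.9628.
p*_A / p*_B = 0.6960/0.9628 = 0.7229.

0.723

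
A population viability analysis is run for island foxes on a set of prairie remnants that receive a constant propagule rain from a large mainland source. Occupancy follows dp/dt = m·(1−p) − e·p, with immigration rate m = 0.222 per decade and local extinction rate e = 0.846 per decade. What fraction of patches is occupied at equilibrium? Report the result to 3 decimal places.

0.208

Setting dp/dt = 0: m − m·p* = e·p*, so m = (m+e)·p*.
p* = m/(m+e) = 0.222/(0.222+0.846) = 0.222/1.0680 = 0.2079.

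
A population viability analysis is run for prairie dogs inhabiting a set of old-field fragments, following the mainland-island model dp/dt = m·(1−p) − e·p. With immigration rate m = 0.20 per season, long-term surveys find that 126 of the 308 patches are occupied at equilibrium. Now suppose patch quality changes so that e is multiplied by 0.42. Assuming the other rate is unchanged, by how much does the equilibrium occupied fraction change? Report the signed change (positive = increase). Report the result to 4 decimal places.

0.2133

Observed p* = 126/308 = 0.40909.
Balance m(1−p*) = e·p* gives e = m(1−p*)/p* = 0.20×0.59091/0.40909 = 0.28889.
New p* = m/(m+e) = 0.20000/(0.20000+0.12133) = 0.62241.
Δp* = 0.62241 − 0.40909 = +0.21332.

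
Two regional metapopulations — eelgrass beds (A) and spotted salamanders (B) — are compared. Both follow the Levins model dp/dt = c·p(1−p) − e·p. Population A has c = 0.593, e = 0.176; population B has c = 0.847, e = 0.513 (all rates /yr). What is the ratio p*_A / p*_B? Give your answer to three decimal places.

1.783

A: p*_A = 1 − 0.176/0.593 = 0.7032.
B: p*_B = 1 − 0.513/0.847 = 0.3943.
p*_A / p*_B = 0.7032/0.3943 = 1.7833.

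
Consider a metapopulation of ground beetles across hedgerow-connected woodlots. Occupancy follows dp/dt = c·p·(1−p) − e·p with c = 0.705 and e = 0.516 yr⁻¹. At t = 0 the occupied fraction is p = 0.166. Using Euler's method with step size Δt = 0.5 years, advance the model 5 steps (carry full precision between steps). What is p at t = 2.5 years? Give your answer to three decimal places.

Update rule: p ← p + [c·p·(1−p) − e·p]·Δt with Δt = 0.5.
p: 0.16600 → 0.17197  (Δp = +0.00597)
p: 0.17197 → 0.17780  (Δp = +0.00583)
p: 0.17780 → 0.18346  (Δp = +0.00566)
p: 0.18346 → 0.18893  (Δp = +0.00547)
p: 0.18893 → 0.19420  (Δp = +0.00527)

0.194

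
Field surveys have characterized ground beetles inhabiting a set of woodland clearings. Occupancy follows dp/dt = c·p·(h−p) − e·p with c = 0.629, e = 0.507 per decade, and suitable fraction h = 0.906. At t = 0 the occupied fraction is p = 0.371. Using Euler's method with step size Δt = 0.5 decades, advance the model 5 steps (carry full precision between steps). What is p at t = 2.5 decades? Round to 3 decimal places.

0.260

Update rule: p ← p + [c·p·(h−p) − e·p]·Δt with Δt = 0.5.
  1  |  dp/dt·Δt = -0.031625  |  p_1 = 0.339375
  2  |  dp/dt·Δt = -0.025554  |  p_2 = 0.313821
  3  |  dp/dt·Δt = -0.021108  |  p_3 = 0.292714
  4  |  dp/dt·Δt = -0.017745  |  p_4 = 0.274969
  5  |  dp/dt·Δt = -0.015135  |  p_5 = 0.259835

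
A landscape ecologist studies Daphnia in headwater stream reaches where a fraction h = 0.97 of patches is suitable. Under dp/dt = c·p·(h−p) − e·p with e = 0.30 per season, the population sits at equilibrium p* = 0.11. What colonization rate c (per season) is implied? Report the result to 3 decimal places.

At equilibrium c(h−p*) = e, so c = e/(h−p*).
c = 0.30/(0.97 − 0.11) = 0.30/0.8600 = 0.3488.

0.349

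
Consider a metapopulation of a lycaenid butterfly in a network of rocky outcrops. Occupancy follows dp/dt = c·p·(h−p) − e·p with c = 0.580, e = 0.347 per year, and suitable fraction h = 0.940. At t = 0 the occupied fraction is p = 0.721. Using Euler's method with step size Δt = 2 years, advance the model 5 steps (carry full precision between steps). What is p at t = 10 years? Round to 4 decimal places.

Update rule: p ← p + [c·p·(h−p) − e·p]·Δt with Δt = 2.
  1  |  dp/dt·Δt = -0.317211  |  p_1 = 0.403789
  2  |  dp/dt·Δt = -0.029071  |  p_2 = 0.374718
  3  |  dp/dt·Δt = -0.014342  |  p_3 = 0.360376
  4  |  dp/dt·Δt = -0.007797  |  p_4 = 0.352579
  5  |  dp/dt·Δt = -0.004440  |  p_5 = 0.348140

0.3481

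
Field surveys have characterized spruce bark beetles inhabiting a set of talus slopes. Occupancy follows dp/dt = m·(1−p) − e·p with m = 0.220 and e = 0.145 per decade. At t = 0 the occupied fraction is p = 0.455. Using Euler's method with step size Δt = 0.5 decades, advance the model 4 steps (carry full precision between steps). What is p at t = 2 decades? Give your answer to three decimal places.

Update rule: p ← p + [m·(1−p) − e·p]·Δt with Δt = 0.5.
t = 0.5: p = 0.45500 + (+0.02696) = 0.48196
t = 1: p = 0.48196 + (+0.02204) = 0.50400
t = 1.5: p = 0.50400 + (+0.01802) = 0.52202
t = 2: p = 0.52202 + (+0.01473) = 0.53675

0.537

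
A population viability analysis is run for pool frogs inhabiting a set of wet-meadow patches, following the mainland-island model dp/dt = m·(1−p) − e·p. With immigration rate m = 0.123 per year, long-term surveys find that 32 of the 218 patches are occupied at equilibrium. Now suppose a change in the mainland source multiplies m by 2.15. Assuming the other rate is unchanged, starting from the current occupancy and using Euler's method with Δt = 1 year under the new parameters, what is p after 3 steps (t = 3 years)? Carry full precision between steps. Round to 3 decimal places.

Observed p* = 32/218 = 0.14679.
Balance m(1−p*) = e·p* gives e = m(1−p*)/p* = 0.123×0.85321/0.14679 = 0.71494.
Starting from p₀ = 0.14679; update p ← p + (dp/dt)·Δt with the new parameters.
  1  |  dp/dt·Δt = +0.120687  |  p_1 = 0.267476
  2  |  dp/dt·Δt = +0.002488  |  p_2 = 0.269963
  3  |  dp/dt·Δt = +0.000051  |  p_3 = 0.270015

0.270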